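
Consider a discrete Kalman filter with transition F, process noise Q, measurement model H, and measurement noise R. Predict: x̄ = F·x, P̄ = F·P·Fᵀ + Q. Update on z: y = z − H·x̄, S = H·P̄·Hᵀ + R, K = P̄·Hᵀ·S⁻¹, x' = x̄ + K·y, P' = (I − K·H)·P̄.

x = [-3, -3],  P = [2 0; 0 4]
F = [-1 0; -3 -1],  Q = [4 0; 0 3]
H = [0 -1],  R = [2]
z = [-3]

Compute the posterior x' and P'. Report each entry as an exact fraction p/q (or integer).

x' = [1, 11/3]
P' = [14/3 4/9; 4/9 50/27]

x̄ = F·x = [3, 12]
P̄ = F·P·Fᵀ + Q = [6 6; 6 25]
y = z − H·x̄ = [9]
S = H·P̄·Hᵀ + R = [27]
K = P̄·Hᵀ·S⁻¹ = [-2/9; -25/27]
x' = x̄ + K·y = [1, 11/3]
P' = (I − K·H)·P̄ = [14/3 4/9; 4/9 50/27]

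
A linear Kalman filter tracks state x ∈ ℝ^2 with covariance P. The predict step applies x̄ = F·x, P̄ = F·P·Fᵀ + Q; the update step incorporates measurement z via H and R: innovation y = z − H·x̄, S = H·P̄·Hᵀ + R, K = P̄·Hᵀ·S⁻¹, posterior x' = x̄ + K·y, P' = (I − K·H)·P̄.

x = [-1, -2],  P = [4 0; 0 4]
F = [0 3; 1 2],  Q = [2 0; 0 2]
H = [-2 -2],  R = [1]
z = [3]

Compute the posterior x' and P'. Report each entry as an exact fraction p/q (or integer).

x̄ = F·x = [-6, -5]
P̄ = F·P·Fᵀ + Q = [38 24; 24 22]
y = z − H·x̄ = [-19]
S = H·P̄·Hᵀ + R = [433]
K = P̄·Hᵀ·S⁻¹ = [-124/433; -92/433]
x' = x̄ + K·y = [-242/433, -417/433]
P' = (I − K·H)·P̄ = [1078/433 -1016/433; -1016/433 1062/433]

x' = [-242/433, -417/433]
P' = [1078/433 -1016/433; -1016/433 1062/433]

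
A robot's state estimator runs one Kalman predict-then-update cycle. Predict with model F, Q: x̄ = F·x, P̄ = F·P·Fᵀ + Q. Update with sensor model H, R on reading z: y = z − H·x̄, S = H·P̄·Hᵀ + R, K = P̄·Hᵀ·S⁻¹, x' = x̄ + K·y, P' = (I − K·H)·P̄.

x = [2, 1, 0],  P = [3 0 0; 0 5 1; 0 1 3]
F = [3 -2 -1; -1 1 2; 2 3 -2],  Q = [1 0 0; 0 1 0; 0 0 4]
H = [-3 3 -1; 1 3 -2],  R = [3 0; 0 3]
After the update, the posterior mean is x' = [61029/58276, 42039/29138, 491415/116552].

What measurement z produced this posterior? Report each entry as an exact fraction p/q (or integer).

x̄ = F·x = [4, -1, 7]
P̄ = F·P·Fᵀ + Q = [55 -30 -5; -30 25 1; -5 1 61]
S = H·P̄·Hᵀ + R = [1288 328; 328 355]
K = P̄·Hᵀ·S⁻¹ = [-13425/58276 2075/14569; 11029/87414 199/43707; 8469/116552 -6067/14569]
x' − x̄ = [-172075/58276, 71177/29138, -324449/116552] = K·y
y = (KᵀK)⁻¹·Kᵀ·(x' − x̄) = [19, 10]
z = y + H·x̄ = [19, 10] + [-22, -13] = [-3, -3]

z = [-3, -3]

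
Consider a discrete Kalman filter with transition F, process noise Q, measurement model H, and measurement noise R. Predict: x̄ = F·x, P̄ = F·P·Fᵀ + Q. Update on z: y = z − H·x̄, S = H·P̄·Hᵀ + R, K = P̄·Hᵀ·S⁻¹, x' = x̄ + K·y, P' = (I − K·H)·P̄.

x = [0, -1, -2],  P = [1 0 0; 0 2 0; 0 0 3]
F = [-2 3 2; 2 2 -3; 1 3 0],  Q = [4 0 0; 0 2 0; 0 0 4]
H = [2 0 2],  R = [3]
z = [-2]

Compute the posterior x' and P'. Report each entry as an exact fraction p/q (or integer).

x̄ = F·x = [-7, 4, -3]
P̄ = F·P·Fᵀ + Q = [38 -10 16; -10 41 14; 16 14 23]
y = z − H·x̄ = [18]
S = H·P̄·Hᵀ + R = [375]
K = P̄·Hᵀ·S⁻¹ = [36/125; 8/375; 26/125]
x' = x̄ + K·y = [-227/125, 548/125, 93/125]
P' = (I − K·H)·P̄ = [862/125 -1538/125 -808/125; -1538/125 15311/375 1542/125; -808/125 1542/125 847/125]

x' = [-227/125, 548/125, 93/125]
P' = [862/125 -1538/125 -808/125; -1538/125 15311/375 1542/125; -808/125 1542/125 847/125]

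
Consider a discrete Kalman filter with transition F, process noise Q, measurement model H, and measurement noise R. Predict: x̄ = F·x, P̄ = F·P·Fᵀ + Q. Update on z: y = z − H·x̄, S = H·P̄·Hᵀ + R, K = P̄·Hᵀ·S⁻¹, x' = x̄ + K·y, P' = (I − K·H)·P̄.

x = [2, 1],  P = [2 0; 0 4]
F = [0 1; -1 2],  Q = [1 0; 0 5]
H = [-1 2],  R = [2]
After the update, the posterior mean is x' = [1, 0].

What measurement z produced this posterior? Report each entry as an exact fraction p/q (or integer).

z = [-1]

x̄ = F·x = [1, 0]
P̄ = F·P·Fᵀ + Q = [5 8; 8 23]
S = H·P̄·Hᵀ + R = [67]
K = P̄·Hᵀ·S⁻¹ = [11/67; 38/67]
x' − x̄ = [0, 0] = K·y
y = (KᵀK)⁻¹·Kᵀ·(x' − x̄) = [0]
z = y + H·x̄ = [0] + [-1] = [-1]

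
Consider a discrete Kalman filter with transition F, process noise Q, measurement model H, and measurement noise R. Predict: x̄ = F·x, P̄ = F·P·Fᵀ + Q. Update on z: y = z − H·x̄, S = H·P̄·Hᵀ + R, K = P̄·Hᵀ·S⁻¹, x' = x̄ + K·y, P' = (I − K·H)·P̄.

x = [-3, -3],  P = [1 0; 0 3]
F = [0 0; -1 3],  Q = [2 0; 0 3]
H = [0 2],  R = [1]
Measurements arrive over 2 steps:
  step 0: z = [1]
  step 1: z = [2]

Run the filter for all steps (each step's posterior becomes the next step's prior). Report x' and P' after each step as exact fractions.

step 0: x' = [0, 56/125], P' = [2 0; 0 31/125]
step 1: x' = [0, 88/87], P' = [2 0; 0 904/3741]

step 0: x̄ = F·x = [0, -6]
step 0: P̄ = F·P·Fᵀ + Q = [2 0; 0 31]
step 0: y = z − H·x̄ = [13]
step 0: S = H·P̄·Hᵀ + R = [125]
step 0: K = P̄·Hᵀ·S⁻¹ = [0; 62/125]
step 0: x' = x̄ + K·y = [0, 56/125]
step 0: P' = (I − K·H)·P̄ = [2 0; 0 31/125]
step 1: x̄ = F·x = [0, 168/125]
step 1: P̄ = F·P·Fᵀ + Q = [2 0; 0 904/125]
step 1: y = z − H·x̄ = [-86/125]
step 1: S = H·P̄·Hᵀ + R = [3741/125]
step 1: K = P̄·Hᵀ·S⁻¹ = [0; 1808/3741]
step 1: x' = x̄ + K·y = [0, 88/87]
step 1: P' = (I − K·H)·P̄ = [2 0; 0 904/3741]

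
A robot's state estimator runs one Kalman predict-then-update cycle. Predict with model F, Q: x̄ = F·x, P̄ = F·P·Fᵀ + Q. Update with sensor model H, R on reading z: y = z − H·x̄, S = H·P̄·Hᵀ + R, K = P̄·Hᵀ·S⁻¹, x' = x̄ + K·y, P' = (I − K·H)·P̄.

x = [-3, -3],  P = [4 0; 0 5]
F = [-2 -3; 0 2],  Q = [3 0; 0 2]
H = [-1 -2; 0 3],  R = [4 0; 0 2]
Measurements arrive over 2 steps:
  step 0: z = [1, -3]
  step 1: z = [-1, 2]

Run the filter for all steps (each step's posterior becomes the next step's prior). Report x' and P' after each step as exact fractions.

step 0: x' = [3025/1359, -1477/1359], P' = [5716/1359 -568/1359; -568/1359 298/1359]
step 1: x' = [-28199/205353, 98980/205353], P' = [765520/205353 -64478/205353; -64478/205353 40543/205353]

step 0: x̄ = F·x = [15, -6]
step 0: P̄ = F·P·Fᵀ + Q = [64 -30; -30 22]
step 0: y = z − H·x̄ = [4, 15]
step 0: S = H·P̄·Hᵀ + R = [36 -42; -42 200]
step 0: K = P̄·Hᵀ·S⁻¹ = [-1145/1359 -284/453; -7/1359 149/453]
step 0: x' = x̄ + K·y = [3025/1359, -1477/1359]
step 0: P' = (I − K·H)·P̄ = [5716/1359 -568/1359; -568/1359 298/1359]
step 1: x̄ = F·x = [-1619/1359, -2954/1359]
step 1: P̄ = F·P·Fᵀ + Q = [22807/1359 484/1359; 484/1359 3910/1359]
step 1: y = z − H·x̄ = [-2962/453, 3860/453]
step 1: S = H·P̄·Hᵀ + R = [5091/151 -2768/151; -2768/151 4212/151]
step 1: K = P̄·Hᵀ·S⁻¹ = [-53047/68451 -32239/68451; -1384/68451 40543/136902]
step 1: x' = x̄ + K·y = [-28199/205353, 98980/205353]
step 1: P' = (I − K·H)·P̄ = [765520/205353 -64478/205353; -64478/205353 40543/205353]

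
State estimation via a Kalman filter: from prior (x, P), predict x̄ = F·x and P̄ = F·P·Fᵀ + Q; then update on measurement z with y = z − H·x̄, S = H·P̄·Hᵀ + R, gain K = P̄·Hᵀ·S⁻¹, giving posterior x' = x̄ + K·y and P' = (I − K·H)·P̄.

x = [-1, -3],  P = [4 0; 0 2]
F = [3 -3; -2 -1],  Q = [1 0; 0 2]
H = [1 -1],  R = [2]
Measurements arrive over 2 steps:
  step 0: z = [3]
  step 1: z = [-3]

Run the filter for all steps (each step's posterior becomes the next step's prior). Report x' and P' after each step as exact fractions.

step 0: x' = [824/113, 489/113], P' = [886/113 740/113; 740/113 816/113]
step 1: x' = [14432/11179, 41007/11179], P' = [141476/11179 135958/11179; 135958/11179 152346/11179]

step 0: x̄ = F·x = [6, 5]
step 0: P̄ = F·P·Fᵀ + Q = [55 -18; -18 20]
step 0: y = z − H·x̄ = [2]
step 0: S = H·P̄·Hᵀ + R = [113]
step 0: K = P̄·Hᵀ·S⁻¹ = [73/113; -38/113]
step 0: x' = x̄ + K·y = [824/113, 489/113]
step 0: P' = (I − K·H)·P̄ = [886/113 740/113; 740/113 816/113]
step 1: x̄ = F·x = [1005/113, -2137/113]
step 1: P̄ = F·P·Fᵀ + Q = [2111/113 -648/113; -648/113 7546/113]
step 1: y = z − H·x̄ = [-3481/113]
step 1: S = H·P̄·Hᵀ + R = [11179/113]
step 1: K = P̄·Hᵀ·S⁻¹ = [2759/11179; -8194/11179]
step 1: x' = x̄ + K·y = [14432/11179, 41007/11179]
step 1: P' = (I − K·H)·P̄ = [141476/11179 135958/11179; 135958/11179 152346/11179]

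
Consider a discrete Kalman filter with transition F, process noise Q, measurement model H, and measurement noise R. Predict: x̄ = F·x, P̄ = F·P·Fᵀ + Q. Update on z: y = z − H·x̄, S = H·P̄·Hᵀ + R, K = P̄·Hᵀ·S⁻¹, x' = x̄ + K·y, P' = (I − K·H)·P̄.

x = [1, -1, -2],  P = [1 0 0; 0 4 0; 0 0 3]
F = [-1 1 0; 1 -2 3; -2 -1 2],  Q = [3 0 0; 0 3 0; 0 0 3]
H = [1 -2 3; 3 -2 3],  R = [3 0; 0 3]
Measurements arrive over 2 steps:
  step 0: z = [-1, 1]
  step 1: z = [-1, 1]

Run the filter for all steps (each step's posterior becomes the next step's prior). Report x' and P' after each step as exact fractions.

step 0: x̄ = F·x = [-2, -3, -5]
step 0: P̄ = F·P·Fᵀ + Q = [8 -9 -2; -9 47 24; -2 24 23]
step 0: y = z − H·x̄ = [10, 16]
step 0: S = H·P̄·Hᵀ + R = [142 179; 179 254]
step 0: K = P̄·Hᵀ·S⁻¹ = [-1364/4027 1532/4027; 897/4027 -1409/4027; 2141/4027 -1271/4027]
step 0: x' = x̄ + K·y = [2818/4027, -25655/4027, -19061/4027]
step 0: P' = (I − K·H)·P̄ = [4344/4027 -3459/4027 -5118/4027; -3459/4027 148035/4027 100740/4027; -5118/4027 100740/4027 71007/4027]
step 1: x̄ = F·x = [-28473/4027, -3055/4027, -18103/4027]
step 1: P̄ = F·P·Fᵀ + Q = [171378/4027 6783/4027 75828/4027; 6783/4027 21876/4027 18339/4027; 75828/4027 18339/4027 85668/4027]
step 1: y = z − H·x̄ = [72645/4027, 137645/4027]
step 1: S = H·P̄·Hᵀ + R = [1249743/4027 2008254/4027; 2008254/4027 3476439/4027]
step 1: K = P̄·Hᵀ·S⁻¹ = [-3384248/8596727 3755364/8596727; -20588/8596727 90070/8596727; 3593662/8596727 -968602/8596727]
step 1: x' = x̄ + K·y = [6526887/8596727, -3814485/8596727, -6925303/8596727]
step 1: P' = (I − K·H)·P̄ = [10709418/8596727 165987/8596727 -6843396/8596727; 165987/8596727 46085448/8596727 30647715/8596727; -6843396/8596727 30647715/8596727 26306604/8596727]

step 0: x' = [2818/4027, -25655/4027, -19061/4027], P' = [4344/4027 -3459/4027 -5118/4027; -3459/4027 148035/4027 100740/4027; -5118/4027 100740/4027 71007/4027]
step 1: x' = [6526887/8596727, -3814485/8596727, -6925303/8596727], P' = [10709418/8596727 165987/8596727 -6843396/8596727; 165987/8596727 46085448/8596727 30647715/8596727; -6843396/8596727 30647715/8596727 26306604/8596727]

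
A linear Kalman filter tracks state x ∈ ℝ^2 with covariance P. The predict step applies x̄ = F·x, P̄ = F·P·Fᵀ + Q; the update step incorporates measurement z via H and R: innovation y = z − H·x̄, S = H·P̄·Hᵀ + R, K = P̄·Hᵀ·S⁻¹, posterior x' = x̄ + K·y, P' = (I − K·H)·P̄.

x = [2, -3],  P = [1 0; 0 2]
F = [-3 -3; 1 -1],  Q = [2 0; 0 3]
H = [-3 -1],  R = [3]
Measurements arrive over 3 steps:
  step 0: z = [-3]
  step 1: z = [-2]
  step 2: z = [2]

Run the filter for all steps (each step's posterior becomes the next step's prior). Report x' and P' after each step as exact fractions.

step 0: x̄ = F·x = [3, 5]
step 0: P̄ = F·P·Fᵀ + Q = [29 3; 3 6]
step 0: y = z − H·x̄ = [11]
step 0: S = H·P̄·Hᵀ + R = [288]
step 0: K = P̄·Hᵀ·S⁻¹ = [-5/16; -5/96]
step 0: x' = x̄ + K·y = [-7/16, 425/96]
step 0: P' = (I − K·H)·P̄ = [7/8 -27/16; -27/16 167/32]
step 1: x̄ = F·x = [-383/32, -467/96]
step 1: P̄ = F·P·Fᵀ + Q = [847/32 417/32; 417/32 399/32]
step 1: y = z − H·x̄ = [-2053/48]
step 1: S = H·P̄·Hᵀ + R = [2655/8]
step 1: K = P̄·Hᵀ·S⁻¹ = [-493/1770; -55/354]
step 1: x' = x̄ + K·y = [-148/2655, 1891/1062]
step 1: P' = (I − K·H)·P̄ = [213/295 -157/118; -157/118 263/59]
step 2: x̄ = F·x = [-3053/590, -9751/5310]
step 2: P̄ = F·P·Fᵀ + Q = [7277/295 3306/295; 3306/295 3198/295]
step 2: y = z − H·x̄ = [-40781/2655]
step 2: S = H·P̄·Hᵀ + R = [89412/295]
step 2: K = P̄·Hᵀ·S⁻¹ = [-8379/29804; -1093/7451]
step 2: x' = x̄ + K·y = [-25521/29804, 55907/134118]
step 2: P' = (I − K·H)·P̄ = [21223/29804 -9633/7451; -9633/7451 32178/7451]

step 0: x' = [-7/16, 425/96], P' = [7/8 -27/16; -27/16 167/32]
step 1: x' = [-148/2655, 1891/1062], P' = [213/295 -157/118; -157/118 263/59]
step 2: x' = [-25521/29804, 55907/134118], P' = [21223/29804 -9633/7451; -9633/7451 32178/7451]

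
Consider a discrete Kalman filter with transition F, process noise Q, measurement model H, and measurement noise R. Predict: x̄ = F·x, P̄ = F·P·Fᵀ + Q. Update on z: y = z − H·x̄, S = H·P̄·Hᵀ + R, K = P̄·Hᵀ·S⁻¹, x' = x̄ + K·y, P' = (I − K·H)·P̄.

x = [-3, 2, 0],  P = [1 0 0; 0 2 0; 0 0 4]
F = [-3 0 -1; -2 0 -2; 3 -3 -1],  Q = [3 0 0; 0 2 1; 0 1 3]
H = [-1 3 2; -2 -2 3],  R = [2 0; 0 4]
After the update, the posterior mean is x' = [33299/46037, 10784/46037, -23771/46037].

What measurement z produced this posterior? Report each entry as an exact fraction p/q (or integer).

z = [-1, -3]

x̄ = F·x = [9, 6, -15]
P̄ = F·P·Fᵀ + Q = [16 14 -5; 14 22 3; -5 3 34]
S = H·P̄·Hᵀ + R = [324 98; 98 598]
K = P̄·Hᵀ·S⁻¹ = [8459/92074 -6467/46037; 20429/92074 -6524/46037; 9662/46037 6577/46037]
x' − x̄ = [-381034/46037, -265438/46037, 666784/46037] = K·y
y = (KᵀK)⁻¹·Kᵀ·(x' − x̄) = [20, 72]
z = y + H·x̄ = [20, 72] + [-21, -75] = [-1, -3]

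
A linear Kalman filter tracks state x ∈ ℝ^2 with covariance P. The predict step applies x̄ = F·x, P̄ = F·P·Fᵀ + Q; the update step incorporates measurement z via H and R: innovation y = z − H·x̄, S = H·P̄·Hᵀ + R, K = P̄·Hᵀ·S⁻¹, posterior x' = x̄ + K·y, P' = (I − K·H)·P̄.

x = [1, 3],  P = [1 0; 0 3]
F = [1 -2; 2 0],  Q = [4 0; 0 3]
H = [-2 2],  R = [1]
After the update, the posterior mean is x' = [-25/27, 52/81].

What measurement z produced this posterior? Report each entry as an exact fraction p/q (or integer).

z = [3]

x̄ = F·x = [-5, 2]
P̄ = F·P·Fᵀ + Q = [17 2; 2 7]
S = H·P̄·Hᵀ + R = [81]
K = P̄·Hᵀ·S⁻¹ = [-10/27; 10/81]
x' − x̄ = [110/27, -110/81] = K·y
y = (KᵀK)⁻¹·Kᵀ·(x' − x̄) = [-11]
z = y + H·x̄ = [-11] + [14] = [3]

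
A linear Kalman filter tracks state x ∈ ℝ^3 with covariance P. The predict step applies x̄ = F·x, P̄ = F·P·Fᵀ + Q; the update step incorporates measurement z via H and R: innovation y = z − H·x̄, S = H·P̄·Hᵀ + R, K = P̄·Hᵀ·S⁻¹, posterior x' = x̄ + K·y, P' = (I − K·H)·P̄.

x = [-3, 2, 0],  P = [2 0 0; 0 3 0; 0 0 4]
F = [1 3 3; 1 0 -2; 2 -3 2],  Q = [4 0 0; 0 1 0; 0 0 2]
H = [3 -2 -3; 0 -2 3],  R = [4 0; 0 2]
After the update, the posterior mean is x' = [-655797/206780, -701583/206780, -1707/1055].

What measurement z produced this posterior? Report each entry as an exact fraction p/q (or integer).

z = [2, 2]

x̄ = F·x = [3, -3, -12]
P̄ = F·P·Fᵀ + Q = [69 -22 1; -22 19 -12; 1 -12 53]
S = H·P̄·Hᵀ + R = [1280 -260; -260 699]
K = P̄·Hᵀ·S⁻¹ = [46393/206780 1558/10339; -16693/206780 -1405/10339; -57/1055 51/211]
x' − x̄ = [-1276137/206780, -81243/206780, 10953/1055] = K·y
y = (KᵀK)⁻¹·Kᵀ·(x' − x̄) = [-49, 32]
z = y + H·x̄ = [-49, 32] + [51, -30] = [2, 2]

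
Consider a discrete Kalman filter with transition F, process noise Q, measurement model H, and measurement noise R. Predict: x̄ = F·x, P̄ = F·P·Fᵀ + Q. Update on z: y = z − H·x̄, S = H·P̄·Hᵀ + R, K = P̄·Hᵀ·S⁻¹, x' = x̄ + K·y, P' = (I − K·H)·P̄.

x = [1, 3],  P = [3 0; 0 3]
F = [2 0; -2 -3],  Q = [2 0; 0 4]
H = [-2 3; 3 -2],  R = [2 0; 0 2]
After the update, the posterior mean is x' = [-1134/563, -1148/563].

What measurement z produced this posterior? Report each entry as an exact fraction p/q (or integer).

z = [-2, -2]

x̄ = F·x = [2, -11]
P̄ = F·P·Fᵀ + Q = [14 -12; -12 43]
S = H·P̄·Hᵀ + R = [589 -498; -498 444]
K = P̄·Hᵀ·S⁻¹ = [371/1126 1167/2252; 299/563 542/1689]
x' − x̄ = [-2260/563, 5045/563] = K·y
y = (KᵀK)⁻¹·Kᵀ·(x' − x̄) = [35, -30]
z = y + H·x̄ = [35, -30] + [-37, 28] = [-2, -2]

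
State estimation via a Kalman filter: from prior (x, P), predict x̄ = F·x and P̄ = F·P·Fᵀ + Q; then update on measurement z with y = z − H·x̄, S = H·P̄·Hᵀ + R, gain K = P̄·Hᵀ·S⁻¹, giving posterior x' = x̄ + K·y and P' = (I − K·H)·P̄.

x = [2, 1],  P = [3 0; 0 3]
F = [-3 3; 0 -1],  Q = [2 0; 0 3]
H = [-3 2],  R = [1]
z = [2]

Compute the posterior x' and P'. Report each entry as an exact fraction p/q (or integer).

x̄ = F·x = [-3, -1]
P̄ = F·P·Fᵀ + Q = [56 -9; -9 6]
y = z − H·x̄ = [-5]
S = H·P̄·Hᵀ + R = [637]
K = P̄·Hᵀ·S⁻¹ = [-186/637; 3/49]
x' = x̄ + K·y = [-981/637, -64/49]
P' = (I − K·H)·P̄ = [1076/637 117/49; 117/49 177/49]

x' = [-981/637, -64/49]
P' = [1076/637 117/49; 117/49 177/49]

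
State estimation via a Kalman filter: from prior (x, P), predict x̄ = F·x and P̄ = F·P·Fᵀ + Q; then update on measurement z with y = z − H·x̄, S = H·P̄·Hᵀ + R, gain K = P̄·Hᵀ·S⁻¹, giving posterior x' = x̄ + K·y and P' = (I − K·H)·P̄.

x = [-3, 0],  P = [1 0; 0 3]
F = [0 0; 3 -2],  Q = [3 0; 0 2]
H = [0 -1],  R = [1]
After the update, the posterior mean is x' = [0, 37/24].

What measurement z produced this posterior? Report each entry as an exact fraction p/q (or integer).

z = [-2]

x̄ = F·x = [0, -9]
P̄ = F·P·Fᵀ + Q = [3 0; 0 23]
S = H·P̄·Hᵀ + R = [24]
K = P̄·Hᵀ·S⁻¹ = [0; -23/24]
x' − x̄ = [0, 253/24] = K·y
y = (KᵀK)⁻¹·Kᵀ·(x' − x̄) = [-11]
z = y + H·x̄ = [-11] + [9] = [-2]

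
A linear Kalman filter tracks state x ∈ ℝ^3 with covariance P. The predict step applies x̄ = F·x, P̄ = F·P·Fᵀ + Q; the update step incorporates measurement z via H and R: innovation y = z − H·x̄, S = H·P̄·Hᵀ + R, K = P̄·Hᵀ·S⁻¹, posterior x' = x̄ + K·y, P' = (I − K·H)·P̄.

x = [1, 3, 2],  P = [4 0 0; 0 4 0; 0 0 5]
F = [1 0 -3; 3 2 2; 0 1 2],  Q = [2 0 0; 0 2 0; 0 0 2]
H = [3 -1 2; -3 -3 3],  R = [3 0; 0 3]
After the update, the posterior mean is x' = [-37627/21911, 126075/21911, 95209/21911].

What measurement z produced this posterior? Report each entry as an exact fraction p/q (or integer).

z = [-2, 1]

x̄ = F·x = [-5, 13, 7]
P̄ = F·P·Fᵀ + Q = [51 -18 -30; -18 74 28; -30 28 26]
S = H·P̄·Hᵀ + R = [276 -315; -315 1074]
K = P̄·Hᵀ·S⁻¹ = [6631/21911 -1911/21911; -11532/21911 -5096/21911; -4936/21911 266/21911]
x' − x̄ = [71928/21911, -158768/21911, -58168/21911] = K·y
y = (KᵀK)⁻¹·Kᵀ·(x' − x̄) = [12, 4]
z = y + H·x̄ = [12, 4] + [-14, -3] = [-2, 1]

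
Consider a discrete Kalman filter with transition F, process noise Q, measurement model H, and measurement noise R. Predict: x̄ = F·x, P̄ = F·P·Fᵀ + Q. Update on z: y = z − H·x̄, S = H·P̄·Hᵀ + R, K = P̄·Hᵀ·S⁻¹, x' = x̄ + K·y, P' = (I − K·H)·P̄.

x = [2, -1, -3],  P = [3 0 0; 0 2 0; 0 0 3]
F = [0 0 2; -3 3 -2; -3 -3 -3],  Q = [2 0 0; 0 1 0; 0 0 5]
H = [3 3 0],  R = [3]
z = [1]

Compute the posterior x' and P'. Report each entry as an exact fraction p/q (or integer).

x̄ = F·x = [-6, -3, 6]
P̄ = F·P·Fᵀ + Q = [14 -12 -18; -12 58 27; -18 27 77]
y = z − H·x̄ = [28]
S = H·P̄·Hᵀ + R = [435]
K = P̄·Hᵀ·S⁻¹ = [2/145; 46/145; 9/145]
x' = x̄ + K·y = [-814/145, 853/145, 1122/145]
P' = (I − K·H)·P̄ = [2018/145 -2016/145 -2664/145; -2016/145 2062/145 2673/145; -2664/145 2673/145 10922/145]

x' = [-814/145, 853/145, 1122/145]
P' = [2018/145 -2016/145 -2664/145; -2016/145 2062/145 2673/145; -2664/145 2673/145 10922/145]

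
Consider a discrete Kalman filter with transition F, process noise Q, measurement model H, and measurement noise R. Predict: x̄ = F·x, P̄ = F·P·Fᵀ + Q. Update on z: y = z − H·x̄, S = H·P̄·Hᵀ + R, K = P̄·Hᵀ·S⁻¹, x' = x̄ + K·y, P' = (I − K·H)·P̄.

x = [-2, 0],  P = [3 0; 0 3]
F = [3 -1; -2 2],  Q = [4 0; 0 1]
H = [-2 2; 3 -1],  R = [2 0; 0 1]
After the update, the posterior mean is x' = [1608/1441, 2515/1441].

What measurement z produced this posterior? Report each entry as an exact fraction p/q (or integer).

x̄ = F·x = [-6, 4]
P̄ = F·P·Fᵀ + Q = [34 -24; -24 25]
S = H·P̄·Hᵀ + R = [430 -446; -446 476]
K = P̄·Hᵀ·S⁻¹ = [245/1441 611/1441; 1693/2882 999/2882]
x' − x̄ = [10254/1441, -3249/1441] = K·y
y = (KᵀK)⁻¹·Kᵀ·(x' − x̄) = [-18, 24]
z = y + H·x̄ = [-18, 24] + [20, -22] = [2, 2]

z = [2, 2]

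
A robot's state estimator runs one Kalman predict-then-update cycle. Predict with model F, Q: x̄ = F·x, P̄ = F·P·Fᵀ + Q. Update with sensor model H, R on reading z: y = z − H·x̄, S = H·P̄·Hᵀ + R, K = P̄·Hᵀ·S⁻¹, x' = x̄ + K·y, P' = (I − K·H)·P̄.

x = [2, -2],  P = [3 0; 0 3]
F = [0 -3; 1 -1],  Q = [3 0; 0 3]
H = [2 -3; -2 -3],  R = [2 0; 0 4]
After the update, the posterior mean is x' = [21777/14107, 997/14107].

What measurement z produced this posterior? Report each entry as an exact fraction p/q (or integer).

z = [3, -3]

x̄ = F·x = [6, 4]
P̄ = F·P·Fᵀ + Q = [30 9; 9 9]
S = H·P̄·Hᵀ + R = [95 -39; -39 313]
K = P̄·Hᵀ·S⁻¹ = [3468/14107 -3489/14107; -2286/14107 -2313/14107]
x' − x̄ = [-62865/14107, -55431/14107] = K·y
y = (KᵀK)⁻¹·Kᵀ·(x' − x̄) = [3, 21]
z = y + H·x̄ = [3, 21] + [0, -24] = [3, -3]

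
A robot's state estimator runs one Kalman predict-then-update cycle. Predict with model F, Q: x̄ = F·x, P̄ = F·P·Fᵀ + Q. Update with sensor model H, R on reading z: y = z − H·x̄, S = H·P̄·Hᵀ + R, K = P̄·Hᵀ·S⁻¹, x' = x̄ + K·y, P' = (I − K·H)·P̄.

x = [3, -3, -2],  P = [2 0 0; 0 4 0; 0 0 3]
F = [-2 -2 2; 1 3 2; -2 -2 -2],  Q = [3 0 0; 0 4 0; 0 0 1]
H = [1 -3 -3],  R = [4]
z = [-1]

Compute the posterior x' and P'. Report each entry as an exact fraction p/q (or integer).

x̄ = F·x = [-4, -10, 4]
P̄ = F·P·Fᵀ + Q = [39 -16 12; -16 54 -40; 12 -40 37]
y = z − H·x̄ = [-15]
S = H·P̄·Hᵀ + R = [166]
K = P̄·Hᵀ·S⁻¹ = [51/166; -29/83; 21/166]
x' = x̄ + K·y = [-1429/166, -395/83, 349/166]
P' = (I − K·H)·P̄ = [3873/166 151/83 921/166; 151/83 2800/83 -2711/83; 921/166 -2711/83 5701/166]

x' = [-1429/166, -395/83, 349/166]
P' = [3873/166 151/83 921/166; 151/83 2800/83 -2711/83; 921/166 -2711/83 5701/166]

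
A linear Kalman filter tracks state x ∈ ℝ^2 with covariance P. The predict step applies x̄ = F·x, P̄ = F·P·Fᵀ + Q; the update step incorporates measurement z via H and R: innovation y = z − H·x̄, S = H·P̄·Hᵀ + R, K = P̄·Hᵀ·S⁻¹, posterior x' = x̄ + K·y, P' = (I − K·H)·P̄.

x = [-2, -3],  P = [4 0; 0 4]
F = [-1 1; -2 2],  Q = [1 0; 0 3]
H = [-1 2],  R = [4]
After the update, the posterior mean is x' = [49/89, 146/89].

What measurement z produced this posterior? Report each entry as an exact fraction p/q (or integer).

z = [3]

x̄ = F·x = [-1, -2]
P̄ = F·P·Fᵀ + Q = [9 16; 16 35]
S = H·P̄·Hᵀ + R = [89]
K = P̄·Hᵀ·S⁻¹ = [23/89; 54/89]
x' − x̄ = [138/89, 324/89] = K·y
y = (KᵀK)⁻¹·Kᵀ·(x' − x̄) = [6]
z = y + H·x̄ = [6] + [-3] = [3]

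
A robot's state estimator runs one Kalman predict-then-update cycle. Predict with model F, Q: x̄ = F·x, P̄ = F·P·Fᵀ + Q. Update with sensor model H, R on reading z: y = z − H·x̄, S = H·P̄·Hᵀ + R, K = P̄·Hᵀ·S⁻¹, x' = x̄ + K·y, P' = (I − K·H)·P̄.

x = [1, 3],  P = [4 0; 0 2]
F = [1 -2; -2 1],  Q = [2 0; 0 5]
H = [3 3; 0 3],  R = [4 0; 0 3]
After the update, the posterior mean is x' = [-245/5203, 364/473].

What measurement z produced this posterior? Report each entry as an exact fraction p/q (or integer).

z = [3, 2]

x̄ = F·x = [-5, 1]
P̄ = F·P·Fᵀ + Q = [14 -12; -12 23]
S = H·P̄·Hᵀ + R = [121 99; 99 210]
K = P̄·Hᵀ·S⁻¹ = [1608/5203 -150/473; 3/473 14/43]
x' − x̄ = [25770/5203, -109/473] = K·y
y = (KᵀK)⁻¹·Kᵀ·(x' − x̄) = [15, -1]
z = y + H·x̄ = [15, -1] + [-12, 3] = [3, 2]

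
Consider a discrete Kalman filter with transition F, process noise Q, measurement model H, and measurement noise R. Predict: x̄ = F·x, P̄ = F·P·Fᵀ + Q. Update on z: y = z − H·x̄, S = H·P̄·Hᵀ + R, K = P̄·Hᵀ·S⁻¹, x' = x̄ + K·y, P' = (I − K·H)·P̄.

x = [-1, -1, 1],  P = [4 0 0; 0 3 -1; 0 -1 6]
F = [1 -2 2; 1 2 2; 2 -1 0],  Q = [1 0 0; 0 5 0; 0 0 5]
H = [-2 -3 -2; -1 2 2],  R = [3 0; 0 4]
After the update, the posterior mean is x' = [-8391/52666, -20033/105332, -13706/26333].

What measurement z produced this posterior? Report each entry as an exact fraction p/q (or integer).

z = [2, -1]

x̄ = F·x = [3, -1, -1]
P̄ = F·P·Fᵀ + Q = [49 16 16; 16 37 4; 16 4 24]
S = H·P̄·Hᵀ + R = [996 -308; -308 201]
K = P̄·Hᵀ·S⁻¹ = [-15579/52666 -9971/26333; -10023/105332 4807/26333; -1543/26333 2876/26333]
x' − x̄ = [-166389/52666, 85299/105332, 12627/26333] = K·y
y = (KᵀK)⁻¹·Kᵀ·(x' − x̄) = [3, 6]
z = y + H·x̄ = [3, 6] + [-1, -7] = [2, -1]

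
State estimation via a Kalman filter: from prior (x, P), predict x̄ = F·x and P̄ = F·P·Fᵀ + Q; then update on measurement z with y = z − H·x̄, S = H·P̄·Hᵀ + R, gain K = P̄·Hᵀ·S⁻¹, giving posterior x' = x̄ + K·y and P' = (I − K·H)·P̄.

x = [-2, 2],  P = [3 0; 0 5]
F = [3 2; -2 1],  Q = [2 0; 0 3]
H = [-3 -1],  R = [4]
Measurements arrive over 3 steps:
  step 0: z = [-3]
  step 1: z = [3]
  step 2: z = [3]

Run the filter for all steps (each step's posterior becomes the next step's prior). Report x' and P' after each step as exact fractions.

step 0: x' = [-1, 830/139], P' = [8/3 -20/3; -20/3 8324/417]
step 1: x' = [9697/22261, -266606/66783], P' = [100922/66783 -80882/22261; -80882/22261 812486/66783]
step 2: x' = [-98819357/67941777, 25028556/22647259], P' = [92993908/67941777 -71384892/22647259; -71384892/22647259 238848136/22647259]

step 0: x̄ = F·x = [-2, 6]
step 0: P̄ = F·P·Fᵀ + Q = [49 -8; -8 20]
step 0: y = z − H·x̄ = [-3]
step 0: S = H·P̄·Hᵀ + R = [417]
step 0: K = P̄·Hᵀ·S⁻¹ = [-1/3; 4/417]
step 0: x' = x̄ + K·y = [-1, 830/139]
step 0: P' = (I − K·H)·P̄ = [8/3 -20/3; -20/3 8324/417]
step 1: x̄ = F·x = [1243/139, 1108/139]
step 1: P̄ = F·P·Fᵀ + Q = [10778/417 4252/139; 4252/139 8381/139]
step 1: y = z − H·x̄ = [5254/139]
step 1: S = H·P̄·Hᵀ + R = [66783/139]
step 1: K = P̄·Hᵀ·S⁻¹ = [-5010/22261; -21137/66783]
step 1: x' = x̄ + K·y = [9697/22261, -266606/66783]
step 1: P' = (I − K·H)·P̄ = [100922/66783 -80882/22261; -80882/22261 812486/66783]
step 2: x̄ = F·x = [-445939/66783, -324788/66783]
step 2: P̄ = F·P·Fᵀ + Q = [1380056/66783 1262086/66783; 1262086/66783 2387107/66783]
step 2: y = z − H·x̄ = [-1462256/66783]
step 2: S = H·P̄·Hᵀ + R = [22647259/66783]
step 2: K = P̄·Hᵀ·S⁻¹ = [-5402254/22647259; -6173365/22647259]
step 2: x' = x̄ + K·y = [-98819357/67941777, 25028556/22647259]
step 2: P' = (I − K·H)·P̄ = [92993908/67941777 -71384892/22647259; -71384892/22647259 238848136/22647259]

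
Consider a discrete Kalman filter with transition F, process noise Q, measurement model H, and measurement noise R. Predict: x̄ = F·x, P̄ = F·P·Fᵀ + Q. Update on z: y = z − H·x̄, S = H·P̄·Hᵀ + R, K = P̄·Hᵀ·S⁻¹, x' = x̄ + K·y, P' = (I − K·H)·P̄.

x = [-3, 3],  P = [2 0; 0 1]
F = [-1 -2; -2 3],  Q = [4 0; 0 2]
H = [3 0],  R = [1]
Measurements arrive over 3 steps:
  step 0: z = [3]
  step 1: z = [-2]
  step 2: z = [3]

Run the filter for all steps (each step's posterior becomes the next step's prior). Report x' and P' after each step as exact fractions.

step 0: x' = [87/91, 1293/91], P' = [10/91 -2/91; -2/91 1693/91]
step 1: x' = [-45501/64333, -525/64333], P' = [7138/64333 -10140/64333; -10140/64333 776829/64333]
step 2: x' = [30027585/30045367, 30180405/30045367], P' = [3331226/30045367 -4656838/30045367; -4656838/30045367 361639329/30045367]

step 0: x̄ = F·x = [-3, 15]
step 0: P̄ = F·P·Fᵀ + Q = [10 -2; -2 19]
step 0: y = z − H·x̄ = [12]
step 0: S = H·P̄·Hᵀ + R = [91]
step 0: K = P̄·Hᵀ·S⁻¹ = [30/91; -6/91]
step 0: x' = x̄ + K·y = [87/91, 1293/91]
step 0: P' = (I − K·H)·P̄ = [10/91 -2/91; -2/91 1693/91]
step 1: x̄ = F·x = [-2673/91, 285/7]
step 1: P̄ = F·P·Fᵀ + Q = [7138/91 -780/7; -780/7 1191/7]
step 1: y = z − H·x̄ = [7837/91]
step 1: S = H·P̄·Hᵀ + R = [64333/91]
step 1: K = P̄·Hᵀ·S⁻¹ = [21414/64333; -30420/64333]
step 1: x' = x̄ + K·y = [-45501/64333, -525/64333]
step 1: P' = (I − K·H)·P̄ = [7138/64333 -10140/64333; -10140/64333 776829/64333]
step 2: x̄ = F·x = [46551/64333, 89427/64333]
step 2: P̄ = F·P·Fᵀ + Q = [3331226/64333 -4656838/64333; -4656838/64333 7270359/64333]
step 2: y = z − H·x̄ = [53346/64333]
step 2: S = H·P̄·Hᵀ + R = [30045367/64333]
step 2: K = P̄·Hᵀ·S⁻¹ = [9993678/30045367; -13970514/30045367]
step 2: x' = x̄ + K·y = [30027585/30045367, 30180405/30045367]
step 2: P' = (I − K·H)·P̄ = [3331226/30045367 -4656838/30045367; -4656838/30045367 361639329/30045367]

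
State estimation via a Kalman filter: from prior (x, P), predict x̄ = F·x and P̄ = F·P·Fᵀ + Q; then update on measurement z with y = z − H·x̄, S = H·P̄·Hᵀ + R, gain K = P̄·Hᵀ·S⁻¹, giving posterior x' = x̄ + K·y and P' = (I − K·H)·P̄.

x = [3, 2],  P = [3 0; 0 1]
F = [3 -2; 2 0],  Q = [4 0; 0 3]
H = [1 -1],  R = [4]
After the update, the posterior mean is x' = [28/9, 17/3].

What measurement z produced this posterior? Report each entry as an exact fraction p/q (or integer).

x̄ = F·x = [5, 6]
P̄ = F·P·Fᵀ + Q = [35 18; 18 15]
S = H·P̄·Hᵀ + R = [18]
K = P̄·Hᵀ·S⁻¹ = [17/18; 1/6]
x' − x̄ = [-17/9, -1/3] = K·y
y = (KᵀK)⁻¹·Kᵀ·(x' − x̄) = [-2]
z = y + H·x̄ = [-2] + [-1] = [-3]

z = [-3]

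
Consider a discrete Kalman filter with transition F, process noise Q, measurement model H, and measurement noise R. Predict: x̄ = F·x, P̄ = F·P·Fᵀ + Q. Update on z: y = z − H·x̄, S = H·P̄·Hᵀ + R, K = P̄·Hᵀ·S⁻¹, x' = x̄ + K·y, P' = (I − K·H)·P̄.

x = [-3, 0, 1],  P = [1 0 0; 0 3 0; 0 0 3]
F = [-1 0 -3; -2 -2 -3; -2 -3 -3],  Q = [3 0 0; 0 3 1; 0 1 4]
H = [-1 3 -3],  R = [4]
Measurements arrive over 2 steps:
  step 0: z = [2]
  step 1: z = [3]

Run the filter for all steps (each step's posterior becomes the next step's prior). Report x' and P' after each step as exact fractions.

step 0: x̄ = F·x = [0, 3, 3]
step 0: P̄ = F·P·Fᵀ + Q = [31 29 29; 29 46 50; 29 50 62]
step 0: y = z − H·x̄ = [2]
step 0: S = H·P̄·Hᵀ + R = [107]
step 0: K = P̄·Hᵀ·S⁻¹ = [-31/107; -41/107; -65/107]
step 0: x' = x̄ + K·y = [-62/107, 239/107, 191/107]
step 0: P' = (I − K·H)·P̄ = [2356/107 1832/107 1088/107; 1832/107 3241/107 2685/107; 1088/107 2685/107 2409/107]
step 1: x̄ = F·x = [-511/107, -927/107, -1166/107]
step 1: P̄ = F·P·Fᵀ + Q = [30886/107 55959/107 65846/107; 55959/107 104322/107 122309/107; 65846/107 122309/107 144072/107]
step 1: y = z − H·x̄ = [-907/107]
step 1: S = H·P̄·Hᵀ + R = [124620/107]
step 1: K = P̄·Hᵀ·S⁻¹ = [-60547/124620; -1832/2077; -26227/24924]
step 1: x' = x̄ + K·y = [-81913/124620, -2465/2077, -49285/24924]
step 1: P' = (I − K·H)·P̄ = [1710973/124620 49577/2077 497005/24924; 49577/2077 143022/2077 128939/2077; 497005/24924 128939/2077 1416569/24924]

step 0: x' = [-62/107, 239/107, 191/107], P' = [2356/107 1832/107 1088/107; 1832/107 3241/107 2685/107; 1088/107 2685/107 2409/107]
step 1: x' = [-81913/124620, -2465/2077, -49285/24924], P' = [1710973/124620 49577/2077 497005/24924; 49577/2077 143022/2077 128939/2077; 497005/24924 128939/2077 1416569/24924]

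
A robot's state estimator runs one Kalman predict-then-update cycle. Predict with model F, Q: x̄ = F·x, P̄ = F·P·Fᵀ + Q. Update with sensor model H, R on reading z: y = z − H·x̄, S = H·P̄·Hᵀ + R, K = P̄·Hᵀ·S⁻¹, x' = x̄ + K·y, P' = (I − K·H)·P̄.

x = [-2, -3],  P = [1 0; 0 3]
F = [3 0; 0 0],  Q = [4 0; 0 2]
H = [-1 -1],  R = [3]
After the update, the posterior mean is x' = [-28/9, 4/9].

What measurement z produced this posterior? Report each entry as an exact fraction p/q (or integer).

z = [2]

x̄ = F·x = [-6, 0]
P̄ = F·P·Fᵀ + Q = [13 0; 0 2]
S = H·P̄·Hᵀ + R = [18]
K = P̄·Hᵀ·S⁻¹ = [-13/18; -1/9]
x' − x̄ = [26/9, 4/9] = K·y
y = (KᵀK)⁻¹·Kᵀ·(x' − x̄) = [-4]
z = y + H·x̄ = [-4] + [6] = [2]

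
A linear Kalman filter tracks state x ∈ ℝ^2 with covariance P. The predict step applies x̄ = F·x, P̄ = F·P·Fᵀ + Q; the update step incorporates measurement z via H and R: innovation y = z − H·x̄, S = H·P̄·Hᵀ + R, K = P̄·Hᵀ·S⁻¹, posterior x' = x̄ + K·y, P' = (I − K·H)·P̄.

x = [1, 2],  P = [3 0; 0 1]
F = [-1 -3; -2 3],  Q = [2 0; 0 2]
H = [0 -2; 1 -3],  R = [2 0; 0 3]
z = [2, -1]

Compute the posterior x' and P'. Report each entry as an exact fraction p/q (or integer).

x' = [-2330/503, -546/503]
P' = [4737/1006 465/503; 465/503 191/503]

x̄ = F·x = [-7, 4]
P̄ = F·P·Fᵀ + Q = [14 -3; -3 23]
y = z − H·x̄ = [10, 18]
S = H·P̄·Hᵀ + R = [94 144; 144 242]
K = P̄·Hᵀ·S⁻¹ = [-465/503 649/1006; -191/503 -36/503]
x' = x̄ + K·y = [-2330/503, -546/503]
P' = (I − K·H)·P̄ = [4737/1006 465/503; 465/503 191/503]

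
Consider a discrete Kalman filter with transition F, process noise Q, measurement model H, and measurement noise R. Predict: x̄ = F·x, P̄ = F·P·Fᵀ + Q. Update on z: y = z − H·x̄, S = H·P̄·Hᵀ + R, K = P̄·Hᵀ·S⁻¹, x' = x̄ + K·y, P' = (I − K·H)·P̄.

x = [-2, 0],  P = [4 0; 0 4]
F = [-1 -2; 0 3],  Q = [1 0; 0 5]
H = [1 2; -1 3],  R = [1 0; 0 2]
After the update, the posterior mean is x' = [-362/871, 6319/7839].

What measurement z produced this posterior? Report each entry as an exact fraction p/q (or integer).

z = [1, 3]

x̄ = F·x = [2, 0]
P̄ = F·P·Fᵀ + Q = [21 -24; -24 41]
S = H·P̄·Hᵀ + R = [90 201; 201 536]
K = P̄·Hᵀ·S⁻¹ = [7/13 -327/871; 23/117 524/2613]
x' − x̄ = [-2104/871, 6319/7839] = K·y
y = (KᵀK)⁻¹·Kᵀ·(x' − x̄) = [-1, 5]
z = y + H·x̄ = [-1, 5] + [2, -2] = [1, 3]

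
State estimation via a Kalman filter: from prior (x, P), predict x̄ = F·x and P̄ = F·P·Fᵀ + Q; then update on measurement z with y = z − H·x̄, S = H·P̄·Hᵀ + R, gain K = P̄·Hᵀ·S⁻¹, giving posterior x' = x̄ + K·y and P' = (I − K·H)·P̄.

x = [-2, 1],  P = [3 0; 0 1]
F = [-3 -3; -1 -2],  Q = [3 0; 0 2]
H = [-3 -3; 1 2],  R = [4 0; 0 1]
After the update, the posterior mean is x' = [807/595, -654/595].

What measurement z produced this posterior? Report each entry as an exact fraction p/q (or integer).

x̄ = F·x = [3, 0]
P̄ = F·P·Fᵀ + Q = [39 15; 15 9]
S = H·P̄·Hᵀ + R = [706 -306; -306 136]
K = P̄·Hᵀ·S⁻¹ = [-27/70 -429/1190; 9/70 633/1190]
x' − x̄ = [-978/595, -654/595] = K·y
y = (KᵀK)⁻¹·Kᵀ·(x' − x̄) = [8, -4]
z = y + H·x̄ = [8, -4] + [-9, 3] = [-1, -1]

z = [-1, -1]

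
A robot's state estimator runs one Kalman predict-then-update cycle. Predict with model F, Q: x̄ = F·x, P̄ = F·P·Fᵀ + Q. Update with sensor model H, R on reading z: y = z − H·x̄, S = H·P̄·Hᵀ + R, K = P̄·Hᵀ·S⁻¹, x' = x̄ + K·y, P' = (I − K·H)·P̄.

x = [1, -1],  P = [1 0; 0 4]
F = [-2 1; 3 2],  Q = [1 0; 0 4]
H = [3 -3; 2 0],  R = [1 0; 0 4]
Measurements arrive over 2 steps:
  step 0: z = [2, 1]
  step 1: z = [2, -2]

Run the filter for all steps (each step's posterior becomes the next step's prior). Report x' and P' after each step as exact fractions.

step 0: x' = [534/2629, -2393/5258], P' = [2322/2629 2315/2629; 2315/2629 2599/2629]
step 1: x' = [-141319/171460, -63608/42865], P' = [33579/68584 82317/171460; 82317/171460 9965/17146]

step 0: x̄ = F·x = [-3, 1]
step 0: P̄ = F·P·Fᵀ + Q = [9 2; 2 29]
step 0: y = z − H·x̄ = [14, 7]
step 0: S = H·P̄·Hᵀ + R = [307 42; 42 40]
step 0: K = P̄·Hᵀ·S⁻¹ = [21/2629 1161/2629; -852/2629 2315/5258]
step 0: x' = x̄ + K·y = [534/2629, -2393/5258]
step 0: P' = (I − K·H)·P̄ = [2322/2629 2315/2629; 2315/2629 2599/2629]
step 1: x̄ = F·x = [-4529/5258, -791/2629]
step 1: P̄ = F·P·Fᵀ + Q = [5256/2629 -11049/2629; -11049/2629 69590/2629]
step 1: y = z − H·x̄ = [19357/5258, -729/2629]
step 1: S = H·P̄·Hᵀ + R = [875125/2629 97830/2629; 97830/2629 31540/2629]
step 1: K = P̄·Hᵀ·S⁻¹ = [9783/342920 33579/137168; -51999/171460 82317/342920]
step 1: x' = x̄ + K·y = [-141319/171460, -63608/42865]
step 1: P' = (I − K·H)·P̄ = [33579/68584 82317/171460; 82317/171460 9965/17146]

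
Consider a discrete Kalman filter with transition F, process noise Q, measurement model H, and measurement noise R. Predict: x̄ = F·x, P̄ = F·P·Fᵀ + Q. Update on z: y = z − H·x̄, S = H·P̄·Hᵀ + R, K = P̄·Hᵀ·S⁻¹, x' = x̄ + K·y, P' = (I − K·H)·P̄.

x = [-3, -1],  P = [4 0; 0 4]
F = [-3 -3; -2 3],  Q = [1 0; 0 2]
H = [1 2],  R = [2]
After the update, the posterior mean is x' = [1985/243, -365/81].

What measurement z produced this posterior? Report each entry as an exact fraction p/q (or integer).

z = [-1]

x̄ = F·x = [12, 3]
P̄ = F·P·Fᵀ + Q = [73 -12; -12 54]
S = H·P̄·Hᵀ + R = [243]
K = P̄·Hᵀ·S⁻¹ = [49/243; 32/81]
x' − x̄ = [-931/243, -608/81] = K·y
y = (KᵀK)⁻¹·Kᵀ·(x' − x̄) = [-19]
z = y + H·x̄ = [-19] + [18] = [-1]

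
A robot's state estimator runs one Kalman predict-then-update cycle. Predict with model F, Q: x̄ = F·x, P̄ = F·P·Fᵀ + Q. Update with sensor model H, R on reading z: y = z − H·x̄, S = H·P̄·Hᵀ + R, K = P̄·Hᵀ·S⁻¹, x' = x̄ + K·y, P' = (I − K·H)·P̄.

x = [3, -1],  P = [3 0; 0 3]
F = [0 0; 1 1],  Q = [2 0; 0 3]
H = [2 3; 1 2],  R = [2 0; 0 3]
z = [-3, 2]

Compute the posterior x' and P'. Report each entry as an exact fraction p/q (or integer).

x' = [-332/367, 23/367]
P' = [642/367 -396/367; -396/367 306/367]

x̄ = F·x = [0, 2]
P̄ = F·P·Fᵀ + Q = [2 0; 0 9]
y = z − H·x̄ = [-9, -2]
S = H·P̄·Hᵀ + R = [91 58; 58 41]
K = P̄·Hᵀ·S⁻¹ = [48/367 -50/367; 63/367 72/367]
x' = x̄ + K·y = [-332/367, 23/367]
P' = (I − K·H)·P̄ = [642/367 -396/367; -396/367 306/367]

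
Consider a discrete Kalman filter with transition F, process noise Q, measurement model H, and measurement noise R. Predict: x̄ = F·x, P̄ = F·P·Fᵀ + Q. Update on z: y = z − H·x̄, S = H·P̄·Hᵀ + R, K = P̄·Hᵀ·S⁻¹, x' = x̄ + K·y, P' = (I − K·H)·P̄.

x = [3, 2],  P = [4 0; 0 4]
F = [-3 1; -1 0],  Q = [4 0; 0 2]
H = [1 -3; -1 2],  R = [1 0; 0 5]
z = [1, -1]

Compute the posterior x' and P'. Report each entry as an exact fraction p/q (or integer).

x' = [-193/55, -87/55]
P' = [244/11 84/11; 84/11 30/11]

x̄ = F·x = [-7, -3]
P̄ = F·P·Fᵀ + Q = [44 12; 12 6]
y = z − H·x̄ = [-1, -2]
S = H·P̄·Hᵀ + R = [27 -20; -20 25]
K = P̄·Hᵀ·S⁻¹ = [-8/11 -76/55; -6/11 -24/55]
x' = x̄ + K·y = [-193/55, -87/55]
P' = (I − K·H)·P̄ = [244/11 84/11; 84/11 30/11]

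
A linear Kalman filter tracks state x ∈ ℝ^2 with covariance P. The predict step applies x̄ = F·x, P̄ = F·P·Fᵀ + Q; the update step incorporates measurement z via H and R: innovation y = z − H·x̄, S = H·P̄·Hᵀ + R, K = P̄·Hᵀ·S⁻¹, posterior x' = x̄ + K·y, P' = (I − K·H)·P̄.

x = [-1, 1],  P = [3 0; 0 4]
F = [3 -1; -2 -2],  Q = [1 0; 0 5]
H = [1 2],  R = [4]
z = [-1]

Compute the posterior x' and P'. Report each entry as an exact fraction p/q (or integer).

x' = [-119/32, 21/16]
P' = [247/8 -61/4; -61/4 17/2]

x̄ = F·x = [-4, 0]
P̄ = F·P·Fᵀ + Q = [32 -10; -10 33]
y = z − H·x̄ = [3]
S = H·P̄·Hᵀ + R = [128]
K = P̄·Hᵀ·S⁻¹ = [3/32; 7/16]
x' = x̄ + K·y = [-119/32, 21/16]
P' = (I − K·H)·P̄ = [247/8 -61/4; -61/4 17/2]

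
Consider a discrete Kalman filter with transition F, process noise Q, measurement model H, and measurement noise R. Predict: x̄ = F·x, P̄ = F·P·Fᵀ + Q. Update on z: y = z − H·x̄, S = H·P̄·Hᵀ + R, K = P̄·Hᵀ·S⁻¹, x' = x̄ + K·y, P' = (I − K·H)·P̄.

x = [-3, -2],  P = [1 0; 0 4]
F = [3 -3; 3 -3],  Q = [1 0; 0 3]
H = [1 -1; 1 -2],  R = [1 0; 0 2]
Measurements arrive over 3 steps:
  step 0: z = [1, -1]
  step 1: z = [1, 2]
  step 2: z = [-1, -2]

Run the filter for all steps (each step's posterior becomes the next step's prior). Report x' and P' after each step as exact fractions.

step 0: x̄ = F·x = [-3, -3]
step 0: P̄ = F·P·Fᵀ + Q = [46 45; 45 48]
step 0: y = z − H·x̄ = [1, -4]
step 0: S = H·P̄·Hᵀ + R = [5 7; 7 60]
step 0: K = P̄·Hᵀ·S⁻¹ = [368/251 -227/251; 177/251 -234/251]
step 0: x' = x̄ + K·y = [523/251, 360/251]
step 0: P' = (I − K·H)·P̄ = [1190/251 822/251; 822/251 645/251]
step 1: x̄ = F·x = [489/251, 489/251]
step 1: P̄ = F·P·Fᵀ + Q = [1970/251 1719/251; 1719/251 2472/251]
step 1: y = z − H·x̄ = [1, 991/251]
step 1: S = H·P̄·Hᵀ + R = [5 7; 7 5484/251]
step 1: K = P̄·Hᵀ·S⁻¹ = [15760/15121 -9097/15121; 6123/15121 -10854/15121]
step 1: x' = x̄ + K·y = [9302/15121, -7272/15121]
step 1: P' = (I − K·H)·P̄ = [49714/15121 33954/15121; 33954/15121 27831/15121]
step 2: x̄ = F·x = [49722/15121, 49722/15121]
step 2: P̄ = F·P·Fᵀ + Q = [101854/15121 86733/15121; 86733/15121 132096/15121]
step 2: y = z − H·x̄ = [-1, 19480/15121]
step 2: S = H·P̄·Hᵀ + R = [5 7; 7 313548/15121]
step 2: K = P̄·Hᵀ·S⁻¹ = [814832/826811 -463907/826811; 301569/826811 -569754/826811]
step 2: x' = x̄ + K·y = [1306310/826811, 1683213/826811]
step 2: P' = (I − K·H)·P̄ = [2557478/826811 1742646/826811; 1742646/826811 1441077/826811]

step 0: x' = [523/251, 360/251], P' = [1190/251 822/251; 822/251 645/251]
step 1: x' = [9302/15121, -7272/15121], P' = [49714/15121 33954/15121; 33954/15121 27831/15121]
step 2: x' = [1306310/826811, 1683213/826811], P' = [2557478/826811 1742646/826811; 1742646/826811 1441077/826811]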